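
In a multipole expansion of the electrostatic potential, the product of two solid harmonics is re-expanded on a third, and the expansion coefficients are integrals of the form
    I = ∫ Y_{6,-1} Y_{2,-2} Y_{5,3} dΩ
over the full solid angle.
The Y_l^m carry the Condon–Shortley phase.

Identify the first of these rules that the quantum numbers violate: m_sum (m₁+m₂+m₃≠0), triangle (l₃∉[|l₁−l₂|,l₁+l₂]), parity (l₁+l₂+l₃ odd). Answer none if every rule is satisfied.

parity

Σmᵢ = 0  ✓
l₃∈[|l₁−l₂|,l₁+l₂]=[4,8], have l₃=5  ✓
Σlᵢ = 13 ⇒ odd  ✗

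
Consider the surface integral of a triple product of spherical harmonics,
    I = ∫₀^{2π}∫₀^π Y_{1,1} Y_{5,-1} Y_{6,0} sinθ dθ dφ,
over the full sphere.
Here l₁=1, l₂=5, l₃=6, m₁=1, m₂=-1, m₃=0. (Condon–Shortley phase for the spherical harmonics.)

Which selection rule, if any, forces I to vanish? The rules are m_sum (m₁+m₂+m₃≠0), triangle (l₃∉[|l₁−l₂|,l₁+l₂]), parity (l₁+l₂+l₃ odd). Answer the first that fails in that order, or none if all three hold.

Σmᵢ = 0  ✓
l₃∈[|l₁−l₂|,l₁+l₂]=[4,6], have l₃=6  ✓
Σlᵢ = 12 ⇒ even  ✓

none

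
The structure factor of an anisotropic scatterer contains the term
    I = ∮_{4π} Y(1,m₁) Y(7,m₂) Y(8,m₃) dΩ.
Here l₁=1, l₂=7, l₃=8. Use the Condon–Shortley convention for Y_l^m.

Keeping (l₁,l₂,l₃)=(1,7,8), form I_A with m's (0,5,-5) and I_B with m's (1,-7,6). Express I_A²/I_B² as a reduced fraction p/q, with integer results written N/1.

Same 1,7,8: normalisation and zero-m 3j drop out of the ratio.
A: Δ: 0! 2! 14! / 17! → 1/2040; sum: t=0:+1/958003200 = 1/958003200; 3j²(1 7 8; 0 5 -5) = Δ·Π!·Σ² = 13/680  (sign -1)
B: Δ: 0! 2! 14! / 17! → 1/2040; sum: t=0:+1/174356582400 = 1/174356582400; 3j²(1 7 8; 1 -7 6) = Δ·Π!·Σ² = 1/2040  (sign +1)
I_A²/I_B² = (13/680)/(1/2040) = 39/1

39/1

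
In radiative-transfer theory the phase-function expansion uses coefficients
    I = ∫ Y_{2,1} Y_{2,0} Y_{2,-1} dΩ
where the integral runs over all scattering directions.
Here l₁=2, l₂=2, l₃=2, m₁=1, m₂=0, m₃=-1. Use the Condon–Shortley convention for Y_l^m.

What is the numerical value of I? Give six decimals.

-0.090112

m-sum 0 ✓  L=6 even ✓  0≤2≤4 ✓
Π(2lᵢ+1) = 5×5×5 = 125
triangle coeff Δ(2,2,2) = 1/630
Σ_t [0,2]: t=0:+1/8 t=1:−1/1 t=2:+1/8 = -3/4
(3j)²=2/35 [(2 2 2; 0 0 0)], sign=-1
Σ_t [0,1]: t=0:+1/4 t=1:−1/2 = -1/4
(3j)²=1/70 [(2 2 2; 1 0 -1)], sign=+1
⇒ 4πI² = 5/49
I = (-1)√(5/49/(4π)) = -0.09011188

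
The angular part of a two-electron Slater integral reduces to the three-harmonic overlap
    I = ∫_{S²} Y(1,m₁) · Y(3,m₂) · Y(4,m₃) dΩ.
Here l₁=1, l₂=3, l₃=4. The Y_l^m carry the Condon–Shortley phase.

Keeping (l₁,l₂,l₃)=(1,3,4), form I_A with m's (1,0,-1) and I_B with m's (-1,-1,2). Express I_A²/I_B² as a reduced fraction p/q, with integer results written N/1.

Same 1,3,4: normalisation and zero-m 3j drop out of the ratio.
A: Δ: 0! 2! 6! / 9! → 1/252; sum: t=0:+1/72 = 1/72; 3j²(1 3 4; 1 0 -1) = Δ·Π!·Σ² = 5/126  (sign -1)
B: Δ: 0! 2! 6! / 9! → 1/252; sum: t=0:+1/96 = 1/96; 3j²(1 3 4; -1 -1 2) = Δ·Π!·Σ² = 5/84  (sign +1)
I_A²/I_B² = (5/126)/(5/84) = 2/3

2/3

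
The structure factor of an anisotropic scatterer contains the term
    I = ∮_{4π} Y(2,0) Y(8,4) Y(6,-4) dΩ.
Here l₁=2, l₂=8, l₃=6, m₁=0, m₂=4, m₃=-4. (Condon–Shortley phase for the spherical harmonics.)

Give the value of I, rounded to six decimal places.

0.168874

Rules hold: Σm=0, L=16 even, 6≤6≤10.
N = 5·17·13 = 1105
Δ = 4!·0!·12!/17! = 1/30940
Racah Σ t=2..2: t=2:+1/2073600 = 1/2073600
⇒ 3j(2 8 6; 0 0 0)² = 28/1105, sgn +1
Racah Σ t=2..2: t=2:+1/29030400 = 1/29030400
⇒ 3j(2 8 6; 0 4 -4)² = 99/7735, sgn +1
4πI² = N·(3j₀)²·(3jₘ)² = 396/1105
I = +1·√(0.358371/4π) = 0.16887351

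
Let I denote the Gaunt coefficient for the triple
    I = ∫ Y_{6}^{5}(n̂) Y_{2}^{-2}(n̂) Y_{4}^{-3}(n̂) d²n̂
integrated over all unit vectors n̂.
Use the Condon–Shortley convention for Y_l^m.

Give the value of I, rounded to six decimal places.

-0.288917

Rules hold: Σm=0, L=12 even, 4≤4≤8.
N = 13·5·9 = 585
Δ = 4!·8!·0!/13! = 1/6435
Racah Σ t=2..2: t=2:+1/2304 = 1/2304
⇒ 3j(6 2 4; 0 0 0)² = 5/143, sgn +1
Racah Σ t=0..0: t=0:+1/120960 = 1/120960
⇒ 3j(6 2 4; 5 -2 -3)² = 2/39, sgn -1
4πI² = N·(3j₀)²·(3jₘ)² = 150/143
I = -1·√(1.04895/4π) = -0.28891672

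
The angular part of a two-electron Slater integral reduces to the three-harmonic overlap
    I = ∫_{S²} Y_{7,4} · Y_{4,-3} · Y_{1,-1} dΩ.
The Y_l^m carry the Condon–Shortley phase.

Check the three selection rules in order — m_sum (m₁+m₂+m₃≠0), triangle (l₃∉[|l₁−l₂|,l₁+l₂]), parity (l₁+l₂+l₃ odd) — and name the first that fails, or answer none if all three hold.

triangle

azimuthal sum: 4 − 3 − 1 = 0  ✓
3 ≤ 1 ≤ 11 (triangle on l)  ✗
L = 7 + 4 + 1 = 12 (even)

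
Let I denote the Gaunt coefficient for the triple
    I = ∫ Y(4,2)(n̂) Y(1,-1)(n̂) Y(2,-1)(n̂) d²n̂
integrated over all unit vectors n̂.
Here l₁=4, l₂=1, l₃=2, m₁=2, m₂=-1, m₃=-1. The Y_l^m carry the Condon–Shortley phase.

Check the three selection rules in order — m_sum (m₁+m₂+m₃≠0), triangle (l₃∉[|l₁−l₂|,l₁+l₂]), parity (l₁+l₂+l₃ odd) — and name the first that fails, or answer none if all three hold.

m₁+m₂+m₃ = 2 − 1 − 1 = 0  ✓
triangle: |4−1|=3 ≤ l₃=2 ≤ 4+1=5  ✗
parity: l₁+l₂+l₃ = 7 is odd

triangle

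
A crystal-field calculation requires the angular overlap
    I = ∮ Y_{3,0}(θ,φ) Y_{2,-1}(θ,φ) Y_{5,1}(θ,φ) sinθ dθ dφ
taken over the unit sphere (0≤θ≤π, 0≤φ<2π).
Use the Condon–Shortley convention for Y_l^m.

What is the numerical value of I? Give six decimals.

-0.214318

m-sum 0 ✓  L=10 even ✓  1≤5≤5 ✓
Π(2lᵢ+1) = 7×5×11 = 385
triangle coeff Δ(3,2,5) = 1/2310
Σ_t [0,0]: t=0:+1/144 = 1/144
(3j)²=10/231 [(3 2 5; 0 0 0)], sign=-1
Σ_t [0,0]: t=0:+1/216 = 1/216
(3j)²=8/231 [(3 2 5; 0 -1 1)], sign=+1
⇒ 4πI² = 400/693
I = (-1)√(400/693/(4π)) = -0.21431790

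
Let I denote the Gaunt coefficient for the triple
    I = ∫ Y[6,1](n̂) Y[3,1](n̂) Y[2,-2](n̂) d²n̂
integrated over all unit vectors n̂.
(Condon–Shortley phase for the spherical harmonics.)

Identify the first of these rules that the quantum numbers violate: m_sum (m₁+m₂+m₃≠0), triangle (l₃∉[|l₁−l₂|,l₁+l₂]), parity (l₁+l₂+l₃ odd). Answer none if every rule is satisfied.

azimuthal sum: 1 + 1 − 2 = 0  ✓
3 ≤ 2 ≤ 9 (triangle on l)  ✗
L = 6 + 3 + 2 = 11 (odd)

triangle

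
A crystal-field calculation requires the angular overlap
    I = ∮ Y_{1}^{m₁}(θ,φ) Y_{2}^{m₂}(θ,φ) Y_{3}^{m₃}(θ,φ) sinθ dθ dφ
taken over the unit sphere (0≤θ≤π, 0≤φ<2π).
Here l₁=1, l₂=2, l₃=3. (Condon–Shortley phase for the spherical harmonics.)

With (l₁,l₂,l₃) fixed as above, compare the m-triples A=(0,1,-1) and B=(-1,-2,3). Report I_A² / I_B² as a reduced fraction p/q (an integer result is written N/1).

l's match ⇒ only the (l;m) 3-j factors differ between A and B.
A: triangle coeff Δ(1,2,3) = 1/105; Σ_t [0,0]: t=0:+1/6 = 1/6; (3j)²=8/105 [(1 2 3; 0 1 -1)], sign=+1
B: triangle coeff Δ(1,2,3) = 1/105; Σ_t [0,0]: t=0:+1/48 = 1/48; (3j)²=1/7 [(1 2 3; -1 -2 3)], sign=+1
I_A²/I_B² = (8/105)/(1/7) = 8/15

8/15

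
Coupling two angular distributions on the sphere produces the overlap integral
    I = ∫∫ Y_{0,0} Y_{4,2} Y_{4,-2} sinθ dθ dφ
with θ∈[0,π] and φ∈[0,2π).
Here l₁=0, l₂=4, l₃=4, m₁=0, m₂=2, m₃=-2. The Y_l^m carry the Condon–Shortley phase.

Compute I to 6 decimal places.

Checks pass: Σm=0; 8 even; l₃=4∈[4,4].
(2·0+1)(2·4+1)(2·4+1) = 81
Δ: 0! 0! 8! / 9! → 1/9
sum: t=0:+1/576 = 1/576
3j²(0 4 4; 0 0 0) = Δ·Π!·Σ² = 1/9  (sign +1)
sum: t=0:+1/1440 = 1/1440
3j²(0 4 4; 0 2 -2) = Δ·Π!·Σ² = 1/9  (sign +1)
combine: 4πI² = 81·1/9·1/9 = 1/1
take √, sign +1: I = 0.28209479

0.282095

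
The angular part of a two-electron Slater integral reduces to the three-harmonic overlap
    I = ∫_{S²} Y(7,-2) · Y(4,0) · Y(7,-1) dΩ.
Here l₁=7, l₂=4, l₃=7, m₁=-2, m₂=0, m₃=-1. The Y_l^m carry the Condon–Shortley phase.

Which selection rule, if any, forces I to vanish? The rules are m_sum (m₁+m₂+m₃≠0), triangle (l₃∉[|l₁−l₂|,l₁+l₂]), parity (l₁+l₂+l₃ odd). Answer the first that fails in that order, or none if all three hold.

m₁+m₂+m₃ = -2 + 0 − 1 = -3  ✗
triangle: |7−4|=3 ≤ l₃=7 ≤ 7+4=11
parity: l₁+l₂+l₃ = 18 is even

m_sum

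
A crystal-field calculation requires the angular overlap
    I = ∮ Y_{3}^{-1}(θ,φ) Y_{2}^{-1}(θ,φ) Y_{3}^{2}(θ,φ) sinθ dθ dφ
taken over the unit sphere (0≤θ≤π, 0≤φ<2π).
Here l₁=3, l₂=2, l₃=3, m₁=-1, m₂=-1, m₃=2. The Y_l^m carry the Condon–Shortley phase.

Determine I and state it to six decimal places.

Rules hold: Σm=0, L=8 even, 1≤3≤5.
N = 7·5·7 = 245
Δ = 2!·4!·2!/9! = 1/3780
Racah Σ t=0..2: t=0:+1/24 t=1:−1/4 t=2:+1/24 = -1/6
⇒ 3j(3 2 3; 0 0 0)² = 4/105, sgn +1
Racah Σ t=0..1: t=0:+1/48 t=1:−1/12 = -1/16
⇒ 3j(3 2 3; -1 -1 2)² = 1/28, sgn +1
4πI² = N·(3j₀)²·(3jₘ)² = 1/3
I = +1·√(0.333333/4π) = 0.16286750

0.162868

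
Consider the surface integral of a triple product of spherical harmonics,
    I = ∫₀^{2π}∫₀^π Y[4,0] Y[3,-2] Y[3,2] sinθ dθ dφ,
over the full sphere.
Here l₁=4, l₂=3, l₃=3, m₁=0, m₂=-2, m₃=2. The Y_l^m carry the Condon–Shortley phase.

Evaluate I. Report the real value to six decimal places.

Checks pass: Σm=0; 10 even; l₃=3∈[1,7].
(2·4+1)(2·3+1)(2·3+1) = 441
Δ: 4! 4! 2! / 11! → 1/34650
sum: t=1:−1/72 t=2:+1/16 t=3:−1/72 = 5/144
3j²(4 3 3; 0 0 0) = Δ·Π!·Σ² = 2/77  (sign -1)
sum: t=0:+1/576 t=1:−1/72 = -7/576
3j²(4 3 3; 0 -2 2) = Δ·Π!·Σ² = 7/198  (sign +1)
combine: 4πI² = 441·2/77·7/198 = 49/121
take √, sign -1: I = -0.17951487

-0.179515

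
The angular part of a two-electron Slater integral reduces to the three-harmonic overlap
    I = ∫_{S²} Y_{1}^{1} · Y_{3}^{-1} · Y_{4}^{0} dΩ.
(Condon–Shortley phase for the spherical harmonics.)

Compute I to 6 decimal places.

0.150786

Rules hold: Σm=0, L=8 even, 2≤4≤4.
N = 3·7·9 = 189
Δ = 0!·2!·6!/9! = 1/252
Racah Σ t=0..0: t=0:+1/36 = 1/36
⇒ 3j(1 3 4; 0 0 0)² = 4/63, sgn +1
Racah Σ t=0..0: t=0:+1/96 = 1/96
⇒ 3j(1 3 4; 1 -1 0)² = 1/42, sgn +1
4πI² = N·(3j₀)²·(3jₘ)² = 2/7
I = +1·√(0.285714/4π) = 0.15078601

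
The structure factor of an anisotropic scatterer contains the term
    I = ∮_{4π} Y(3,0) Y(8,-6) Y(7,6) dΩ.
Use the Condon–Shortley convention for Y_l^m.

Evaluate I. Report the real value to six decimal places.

Rules hold: Σm=0, L=18 even, 5≤7≤11.
N = 7·17·15 = 1785
Δ = 4!·2!·12!/19! = 1/5290740
Racah Σ t=1..3: t=1:−1/7257600 t=2:+1/2073600 t=3:−1/7257600 = 1/4838400
⇒ 3j(3 8 7; 0 0 0)² = 252/20995, sgn -1
Racah Σ t=1..2: t=1:−1/479001600 t=2:+1/1916006400 = -1/638668800
⇒ 3j(3 8 7; 0 -6 6)² = 117/6460, sgn +1
4πI² = N·(3j₀)²·(3jₘ)² = 11907/30685
I = -1·√(0.38804/4π) = -0.17572485

-0.175725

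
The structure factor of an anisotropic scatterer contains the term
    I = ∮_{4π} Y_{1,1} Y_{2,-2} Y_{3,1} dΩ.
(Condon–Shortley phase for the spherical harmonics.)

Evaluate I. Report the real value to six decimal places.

m-sum 0 ✓  L=6 even ✓  1≤3≤3 ✓
Π(2lᵢ+1) = 3×5×7 = 105
triangle coeff Δ(1,2,3) = 1/105
Σ_t [0,0]: t=0:+1/4 = 1/4
(3j)²=3/35 [(1 2 3; 0 0 0)], sign=-1
Σ_t [0,0]: t=0:+1/48 = 1/48
(3j)²=1/105 [(1 2 3; 1 -2 1)], sign=+1
⇒ 4πI² = 3/35
I = (-1)√(3/35/(4π)) = -0.08258890

-0.082589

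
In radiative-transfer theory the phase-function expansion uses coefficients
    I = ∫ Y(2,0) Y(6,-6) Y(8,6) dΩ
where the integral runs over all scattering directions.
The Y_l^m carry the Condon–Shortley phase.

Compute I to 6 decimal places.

0.080953

Checks pass: Σm=0; 16 even; l₃=8∈[4,8].
(2·2+1)(2·6+1)(2·8+1) = 1105
Δ: 0! 4! 12! / 17! → 1/30940
sum: t=0:+1/2073600 = 1/2073600
3j²(2 6 8; 0 0 0) = Δ·Π!·Σ² = 28/1105  (sign +1)
sum: t=0:+1/1916006400 = 1/1916006400
3j²(2 6 8; 0 -6 6) = Δ·Π!·Σ² = 1/340  (sign +1)
combine: 4πI² = 1105·28/1105·1/340 = 7/85
take √, sign +1: I = 0.08095331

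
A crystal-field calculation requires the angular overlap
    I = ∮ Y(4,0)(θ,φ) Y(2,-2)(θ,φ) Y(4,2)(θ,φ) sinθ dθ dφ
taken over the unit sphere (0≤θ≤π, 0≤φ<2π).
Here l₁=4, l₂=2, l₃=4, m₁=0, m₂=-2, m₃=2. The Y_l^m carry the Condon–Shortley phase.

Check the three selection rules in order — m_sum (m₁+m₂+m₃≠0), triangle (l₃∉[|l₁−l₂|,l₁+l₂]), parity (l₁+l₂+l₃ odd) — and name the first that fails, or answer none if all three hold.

none

azimuthal sum: 0 − 2 + 2 = 0  ✓
2 ≤ 4 ≤ 6 (triangle on l)  ✓
L = 4 + 2 + 4 = 10 (even)  ✓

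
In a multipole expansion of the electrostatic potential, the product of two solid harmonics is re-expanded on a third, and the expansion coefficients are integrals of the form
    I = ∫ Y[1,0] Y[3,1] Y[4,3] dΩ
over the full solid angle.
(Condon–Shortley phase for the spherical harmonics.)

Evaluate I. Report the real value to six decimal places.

0.000000

Σmᵢ = 4 ≠ 0, so the φ-integral vanishes; I = 0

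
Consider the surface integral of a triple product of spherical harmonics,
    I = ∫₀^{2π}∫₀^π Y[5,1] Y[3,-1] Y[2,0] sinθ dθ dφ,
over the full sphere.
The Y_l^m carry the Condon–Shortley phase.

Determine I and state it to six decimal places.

Rules hold: Σm=0, L=10 even, 2≤2≤8.
N = 11·7·5 = 385
Δ = 6!·4!·0!/11! = 1/2310
Racah Σ t=3..3: t=3:−1/144 = -1/144
⇒ 3j(5 3 2; 0 0 0)² = 10/231, sgn -1
Racah Σ t=2..2: t=2:+1/192 = 1/192
⇒ 3j(5 3 2; 1 -1 0)² = 3/77, sgn +1
4πI² = N·(3j₀)²·(3jₘ)² = 50/77
I = -1·√(0.649351/4π) = -0.22731846

-0.227318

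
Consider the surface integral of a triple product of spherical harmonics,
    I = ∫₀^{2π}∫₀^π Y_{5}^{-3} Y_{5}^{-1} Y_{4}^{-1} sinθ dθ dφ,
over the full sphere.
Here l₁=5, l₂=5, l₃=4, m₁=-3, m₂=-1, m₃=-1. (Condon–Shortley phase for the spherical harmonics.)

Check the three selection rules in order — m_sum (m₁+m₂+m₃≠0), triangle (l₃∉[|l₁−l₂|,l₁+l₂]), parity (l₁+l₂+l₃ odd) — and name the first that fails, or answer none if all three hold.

m_sum

azimuthal sum: -3 − 1 − 1 = -5  ✗
0 ≤ 4 ≤ 10 (triangle on l)
L = 5 + 5 + 4 = 14 (even)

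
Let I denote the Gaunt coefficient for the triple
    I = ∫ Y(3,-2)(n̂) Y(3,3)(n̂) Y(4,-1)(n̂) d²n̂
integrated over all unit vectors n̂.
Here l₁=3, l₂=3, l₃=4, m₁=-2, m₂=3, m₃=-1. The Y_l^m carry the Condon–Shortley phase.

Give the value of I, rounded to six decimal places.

Checks pass: Σm=0; 10 even; l₃=4∈[0,6].
(2·3+1)(2·3+1)(2·4+1) = 441
Δ: 2! 4! 4! / 11! → 1/34650
sum: t=0:+1/72 t=1:−1/16 t=2:+1/72 = -5/144
3j²(3 3 4; 0 0 0) = Δ·Π!·Σ² = 2/77  (sign -1)
sum: t=2:+1/288 = 1/288
3j²(3 3 4; -2 3 -1) = Δ·Π!·Σ² = 5/231  (sign -1)
combine: 4πI² = 441·2/77·5/231 = 30/121
take √, sign +1: I = 0.14046335

0.140463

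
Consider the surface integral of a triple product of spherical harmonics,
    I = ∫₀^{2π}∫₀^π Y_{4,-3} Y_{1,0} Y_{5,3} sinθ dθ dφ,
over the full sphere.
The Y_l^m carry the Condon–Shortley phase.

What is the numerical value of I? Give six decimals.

-0.196426

m-sum 0 ✓  L=10 even ✓  3≤5≤5 ✓
Π(2lᵢ+1) = 9×3×11 = 297
triangle coeff Δ(4,1,5) = 1/495
Σ_t [0,0]: t=0:+1/576 = 1/576
(3j)²=5/99 [(4 1 5; 0 0 0)], sign=-1
Σ_t [0,0]: t=0:+1/5040 = 1/5040
(3j)²=16/495 [(4 1 5; -3 0 3)], sign=+1
⇒ 4πI² = 16/33
I = (-1)√(16/33/(4π)) = -0.19642560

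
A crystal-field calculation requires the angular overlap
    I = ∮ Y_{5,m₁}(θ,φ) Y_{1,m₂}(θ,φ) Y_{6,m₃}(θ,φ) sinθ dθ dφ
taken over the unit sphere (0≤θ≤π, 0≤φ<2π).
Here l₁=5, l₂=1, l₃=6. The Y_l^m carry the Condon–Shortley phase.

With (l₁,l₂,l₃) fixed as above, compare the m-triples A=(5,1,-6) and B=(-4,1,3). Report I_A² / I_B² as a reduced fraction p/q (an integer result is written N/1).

l's match ⇒ only the (l;m) 3-j factors differ between A and B.
A: triangle coeff Δ(5,1,6) = 1/858; Σ_t [0,0]: t=0:+1/7257600 = 1/7257600; (3j)²=1/13 [(5 1 6; 5 1 -6)], sign=+1
B: triangle coeff Δ(5,1,6) = 1/858; Σ_t [0,0]: t=0:+1/725760 = 1/725760; (3j)²=1/286 [(5 1 6; -4 1 3)], sign=-1
I_A²/I_B² = (1/13)/(1/286) = 22/1

22/1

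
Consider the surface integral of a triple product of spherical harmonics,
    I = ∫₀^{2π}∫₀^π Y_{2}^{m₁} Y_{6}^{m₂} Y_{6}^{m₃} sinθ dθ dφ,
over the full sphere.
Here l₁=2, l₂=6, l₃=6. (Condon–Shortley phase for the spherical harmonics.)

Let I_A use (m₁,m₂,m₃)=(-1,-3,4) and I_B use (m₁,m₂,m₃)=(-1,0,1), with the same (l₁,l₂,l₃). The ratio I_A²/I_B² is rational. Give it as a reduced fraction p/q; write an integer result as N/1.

Same 2,6,6: normalisation and zero-m 3j drop out of the ratio.
A: Δ: 2! 2! 10! / 15! → 1/90090; sum: t=1:−1/161280 t=2:+1/725760 = -1/207360; 3j²(2 6 6; -1 -3 4) = Δ·Π!·Σ² = 7/286  (sign -1)
B: Δ: 2! 2! 10! / 15! → 1/90090; sum: t=1:−1/28800 t=2:+1/34560 = -1/172800; 3j²(2 6 6; -1 0 1) = Δ·Π!·Σ² = 1/1430  (sign +1)
I_A²/I_B² = (7/286)/(1/1430) = 35/1

35/1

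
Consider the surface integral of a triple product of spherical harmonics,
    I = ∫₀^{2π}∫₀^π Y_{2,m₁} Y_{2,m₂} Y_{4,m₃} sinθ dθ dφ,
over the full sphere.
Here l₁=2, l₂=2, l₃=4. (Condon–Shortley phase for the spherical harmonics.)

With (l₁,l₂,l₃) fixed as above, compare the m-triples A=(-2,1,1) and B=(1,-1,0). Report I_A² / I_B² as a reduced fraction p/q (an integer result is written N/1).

Same 2,2,4: normalisation and zero-m 3j drop out of the ratio.
A: Δ: 0! 4! 4! / 9! → 1/630; sum: t=0:+1/144 = 1/144; 3j²(2 2 4; -2 1 1) = Δ·Π!·Σ² = 1/126  (sign -1)
B: Δ: 0! 4! 4! / 9! → 1/630; sum: t=0:+1/36 = 1/36; 3j²(2 2 4; 1 -1 0) = Δ·Π!·Σ² = 8/315  (sign +1)
I_A²/I_B² = (1/126)/(8/315) = 5/16

5/16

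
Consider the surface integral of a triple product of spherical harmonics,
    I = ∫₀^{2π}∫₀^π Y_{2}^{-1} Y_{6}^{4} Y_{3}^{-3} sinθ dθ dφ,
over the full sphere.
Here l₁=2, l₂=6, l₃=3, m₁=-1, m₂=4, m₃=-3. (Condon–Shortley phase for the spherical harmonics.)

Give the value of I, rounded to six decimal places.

l₃=3 ∉ [4,8] — triangle fails ⇒ I = 0

0.000000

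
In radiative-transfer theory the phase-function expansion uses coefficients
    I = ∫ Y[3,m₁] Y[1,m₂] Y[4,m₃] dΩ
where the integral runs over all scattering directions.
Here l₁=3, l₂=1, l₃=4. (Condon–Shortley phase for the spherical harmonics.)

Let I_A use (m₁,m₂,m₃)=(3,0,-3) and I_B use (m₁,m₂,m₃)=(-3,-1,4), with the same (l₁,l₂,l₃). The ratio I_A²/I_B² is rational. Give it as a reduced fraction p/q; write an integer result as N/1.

1/4

Same 3,1,4: normalisation and zero-m 3j drop out of the ratio.
A: Δ: 0! 6! 2! / 9! → 1/252; sum: t=0:+1/720 = 1/720; 3j²(3 1 4; 3 0 -3) = Δ·Π!·Σ² = 1/36  (sign -1)
B: Δ: 0! 6! 2! / 9! → 1/252; sum: t=0:+1/1440 = 1/1440; 3j²(3 1 4; -3 -1 4) = Δ·Π!·Σ² = 1/9  (sign +1)
I_A²/I_B² = (1/36)/(1/9) = 1/4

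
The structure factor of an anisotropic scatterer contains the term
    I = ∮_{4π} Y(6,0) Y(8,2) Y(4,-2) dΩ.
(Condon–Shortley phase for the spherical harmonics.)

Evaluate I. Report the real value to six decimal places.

m-sum 0 ✓  L=18 even ✓  2≤4≤14 ✓
Π(2lᵢ+1) = 13×17×9 = 1989
triangle coeff Δ(6,8,4) = 1/23279256
Σ_t [4,6]: t=4:+1/1658880 t=5:−1/518400 t=6:+1/1658880 = -1/1382400
(3j)²=504/46189 [(6 8 4; 0 0 0)], sign=-1
Σ_t [4,6]: t=4:+1/24883200 t=5:−1/1728000 t=6:+1/1658880 = 1/15552000
(3j)²=16/46189 [(6 8 4; 0 2 -2)], sign=+1
⇒ 4πI² = 72576/9653501
I = (-1)√(72576/9653501/(4π)) = -0.02445959

-0.024460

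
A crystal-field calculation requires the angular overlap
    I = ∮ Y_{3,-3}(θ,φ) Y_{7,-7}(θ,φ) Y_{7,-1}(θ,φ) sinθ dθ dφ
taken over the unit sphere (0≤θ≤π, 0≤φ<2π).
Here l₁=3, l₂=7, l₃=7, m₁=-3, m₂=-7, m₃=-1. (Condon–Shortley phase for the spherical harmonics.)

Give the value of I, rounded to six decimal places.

-3 − 7 − 1 = -11 ≠ 0: azimuthal integral kills it; I = 0

0.000000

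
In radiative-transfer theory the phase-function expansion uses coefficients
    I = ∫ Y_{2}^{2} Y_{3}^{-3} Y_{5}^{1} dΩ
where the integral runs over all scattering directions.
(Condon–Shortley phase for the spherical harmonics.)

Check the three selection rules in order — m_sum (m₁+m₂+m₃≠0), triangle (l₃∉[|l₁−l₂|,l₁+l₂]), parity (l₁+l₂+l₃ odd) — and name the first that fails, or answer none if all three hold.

none

m₁+m₂+m₃ = 2 − 3 + 1 = 0  ✓
triangle: |2−3|=1 ≤ l₃=5 ≤ 2+3=5  ✓
parity: l₁+l₂+l₃ = 10 is even  ✓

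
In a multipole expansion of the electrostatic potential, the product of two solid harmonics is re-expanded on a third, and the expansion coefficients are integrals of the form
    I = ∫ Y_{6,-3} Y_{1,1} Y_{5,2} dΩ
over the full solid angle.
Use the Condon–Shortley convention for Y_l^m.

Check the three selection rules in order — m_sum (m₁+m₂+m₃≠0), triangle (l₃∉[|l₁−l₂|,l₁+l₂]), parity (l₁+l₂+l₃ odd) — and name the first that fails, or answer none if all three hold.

Σmᵢ = 0  ✓
l₃∈[|l₁−l₂|,l₁+l₂]=[5,7], have l₃=5  ✓
Σlᵢ = 12 ⇒ even  ✓

none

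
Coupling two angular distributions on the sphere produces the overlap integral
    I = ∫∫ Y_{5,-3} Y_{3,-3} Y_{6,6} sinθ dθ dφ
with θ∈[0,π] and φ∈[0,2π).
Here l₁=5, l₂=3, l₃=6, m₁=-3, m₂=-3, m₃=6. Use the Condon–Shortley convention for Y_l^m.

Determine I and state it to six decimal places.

m-sum 0 ✓  L=14 even ✓  2≤6≤8 ✓
Π(2lᵢ+1) = 11×7×13 = 1001
triangle coeff Δ(5,3,6) = 1/675675
Σ_t [0,2]: t=0:+1/8640 t=1:−1/2304 t=2:+1/8640 = -7/34560
(3j)²=7/429 [(5 3 6; 0 0 0)], sign=-1
Σ_t [0,0]: t=0:+1/1935360 = 1/1935360
(3j)²=1/91 [(5 3 6; -3 -3 6)], sign=+1
⇒ 4πI² = 7/39
I = (-1)√(7/39/(4π)) = -0.11951207

-0.119512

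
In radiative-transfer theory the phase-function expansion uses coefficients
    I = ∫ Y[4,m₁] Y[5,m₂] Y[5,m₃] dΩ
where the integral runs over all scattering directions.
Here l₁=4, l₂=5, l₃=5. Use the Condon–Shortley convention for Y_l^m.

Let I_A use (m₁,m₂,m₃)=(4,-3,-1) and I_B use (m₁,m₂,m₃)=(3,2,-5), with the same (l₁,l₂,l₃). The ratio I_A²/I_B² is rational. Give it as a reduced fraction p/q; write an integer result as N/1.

10/7

l's match ⇒ only the (l;m) 3-j factors differ between A and B.
A: triangle coeff Δ(4,5,5) = 1/3153150; Σ_t [0,0]: t=0:+1/27648 = 1/27648; (3j)²=10/429 [(4 5 5; 4 -3 -1)], sign=+1
B: triangle coeff Δ(4,5,5) = 1/3153150; Σ_t [1,1]: t=1:−1/103680 = -1/103680; (3j)²=7/429 [(4 5 5; 3 2 -5)], sign=-1
I_A²/I_B² = (10/429)/(7/429) = 10/7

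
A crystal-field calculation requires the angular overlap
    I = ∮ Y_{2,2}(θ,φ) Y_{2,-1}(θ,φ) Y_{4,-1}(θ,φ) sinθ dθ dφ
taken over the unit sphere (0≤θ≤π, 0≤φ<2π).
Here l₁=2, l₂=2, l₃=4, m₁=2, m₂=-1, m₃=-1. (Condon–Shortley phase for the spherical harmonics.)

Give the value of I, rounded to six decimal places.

m-sum 0 ✓  L=8 even ✓  0≤4≤4 ✓
Π(2lᵢ+1) = 5×5×9 = 225
triangle coeff Δ(2,2,4) = 1/630
Σ_t [0,0]: t=0:+1/16 = 1/16
(3j)²=2/35 [(2 2 4; 0 0 0)], sign=+1
Σ_t [0,0]: t=0:+1/144 = 1/144
(3j)²=1/126 [(2 2 4; 2 -1 -1)], sign=-1
⇒ 4πI² = 5/49
I = (-1)√(5/49/(4π)) = -0.09011188

-0.090112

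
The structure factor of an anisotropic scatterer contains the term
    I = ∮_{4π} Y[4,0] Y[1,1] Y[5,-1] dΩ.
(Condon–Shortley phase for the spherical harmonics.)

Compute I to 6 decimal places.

m-sum 0 ✓  L=10 even ✓  3≤5≤5 ✓
Π(2lᵢ+1) = 9×3×11 = 297
triangle coeff Δ(4,1,5) = 1/495
Σ_t [0,0]: t=0:+1/576 = 1/576
(3j)²=5/99 [(4 1 5; 0 0 0)], sign=-1
Σ_t [0,0]: t=0:+1/1152 = 1/1152
(3j)²=1/33 [(4 1 5; 0 1 -1)], sign=+1
⇒ 4πI² = 5/11
I = (-1)√(5/11/(4π)) = -0.19018827

-0.190188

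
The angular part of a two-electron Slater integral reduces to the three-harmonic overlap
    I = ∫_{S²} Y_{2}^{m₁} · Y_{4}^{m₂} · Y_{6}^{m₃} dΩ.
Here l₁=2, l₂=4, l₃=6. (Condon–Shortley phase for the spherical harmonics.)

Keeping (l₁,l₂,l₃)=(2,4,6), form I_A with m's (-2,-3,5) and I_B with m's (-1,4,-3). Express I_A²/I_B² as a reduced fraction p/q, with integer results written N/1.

l's match ⇒ only the (l;m) 3-j factors differ between A and B.
A: triangle coeff Δ(2,4,6) = 1/6435; Σ_t [0,0]: t=0:+1/120960 = 1/120960; (3j)²=2/39 [(2 4 6; -2 -3 5)], sign=-1
B: triangle coeff Δ(2,4,6) = 1/6435; Σ_t [0,0]: t=0:+1/241920 = 1/241920; (3j)²=1/715 [(2 4 6; -1 4 -3)], sign=-1
I_A²/I_B² = (2/39)/(1/715) = 110/3

110/3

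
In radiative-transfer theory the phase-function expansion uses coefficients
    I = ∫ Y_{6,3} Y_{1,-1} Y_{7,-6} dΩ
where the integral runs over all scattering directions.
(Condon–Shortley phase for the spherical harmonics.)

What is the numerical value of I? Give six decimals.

0.000000

m-sum = 3 − 1 − 6 = -4 ≠ 0 ⇒ I = 0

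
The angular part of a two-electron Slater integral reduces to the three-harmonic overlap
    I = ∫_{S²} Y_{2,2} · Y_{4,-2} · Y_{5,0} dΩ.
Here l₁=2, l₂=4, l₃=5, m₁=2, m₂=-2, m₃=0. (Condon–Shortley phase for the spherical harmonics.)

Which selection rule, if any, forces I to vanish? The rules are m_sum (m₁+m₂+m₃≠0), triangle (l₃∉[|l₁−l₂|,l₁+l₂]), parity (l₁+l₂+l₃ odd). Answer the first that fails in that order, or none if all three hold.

parity

azimuthal sum: 2 − 2 + 0 = 0  ✓
2 ≤ 5 ≤ 6 (triangle on l)  ✓
L = 2 + 4 + 5 = 11 (odd)  ✗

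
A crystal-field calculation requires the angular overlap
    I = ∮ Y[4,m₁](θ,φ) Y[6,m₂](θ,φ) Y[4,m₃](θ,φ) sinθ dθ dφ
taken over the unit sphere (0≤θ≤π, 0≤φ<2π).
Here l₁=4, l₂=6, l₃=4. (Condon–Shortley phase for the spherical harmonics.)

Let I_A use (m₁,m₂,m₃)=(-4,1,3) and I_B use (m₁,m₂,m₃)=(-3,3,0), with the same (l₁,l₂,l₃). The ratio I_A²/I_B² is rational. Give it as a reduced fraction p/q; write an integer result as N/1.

7/25

Shared (l₁,l₂,l₃)=(4,6,4): N and (l;000)² cancel in I_A²/I_B².
A: Δ = 6!·2!·6!/15! = 1/1261260; Racah Σ t=6..6: t=6:+1/172800 = 1/172800; ⇒ 3j(4 6 4; -4 1 3)² = 7/2145, sgn -1
B: Δ = 6!·2!·6!/15! = 1/1261260; Racah Σ t=5..6: t=5:−1/11520 t=6:+1/25920 = -1/20736; ⇒ 3j(4 6 4; -3 3 0)² = 5/429, sgn -1
I_A²/I_B² = (7/2145)/(5/429) = 7/25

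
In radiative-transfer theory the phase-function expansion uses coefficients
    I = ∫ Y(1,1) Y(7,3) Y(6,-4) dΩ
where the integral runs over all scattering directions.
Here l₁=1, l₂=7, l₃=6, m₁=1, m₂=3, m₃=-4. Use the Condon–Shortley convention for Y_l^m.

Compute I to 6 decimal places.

m-sum 0 ✓  L=14 even ✓  6≤6≤8 ✓
Π(2lᵢ+1) = 3×15×13 = 585
triangle coeff Δ(1,7,6) = 1/1365
Σ_t [1,1]: t=1:−1/518400 = -1/518400
(3j)²=7/195 [(1 7 6; 0 0 0)], sign=-1
Σ_t [0,0]: t=0:+1/14515200 = 1/14515200
(3j)²=2/455 [(1 7 6; 1 3 -4)], sign=+1
⇒ 4πI² = 6/65
I = (-1)√(6/65/(4π)) = -0.08570655

-0.085707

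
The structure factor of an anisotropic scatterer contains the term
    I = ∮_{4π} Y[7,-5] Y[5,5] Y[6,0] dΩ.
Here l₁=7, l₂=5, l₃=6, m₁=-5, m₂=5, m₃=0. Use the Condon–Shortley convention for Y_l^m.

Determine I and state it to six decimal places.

-0.160857

m-sum 0 ✓  L=18 even ✓  2≤6≤12 ✓
Π(2lᵢ+1) = 15×11×13 = 2145
triangle coeff Δ(7,5,6) = 1/174594420
Σ_t [1,5]: t=1:−1/4147200 t=2:+1/207360 t=3:−1/82944 t=4:+1/207360 t=5:−1/4147200 = -1/345600
(3j)²=420/46189 [(7 5 6; 0 0 0)], sign=-1
Σ_t [6,6]: t=6:+1/24883200 = 1/24883200
(3j)²=70/4199 [(7 5 6; -5 5 0)], sign=+1
⇒ 4πI² = 441000/1356277
I = (-1)√(441000/1356277/(4π)) = -0.16085707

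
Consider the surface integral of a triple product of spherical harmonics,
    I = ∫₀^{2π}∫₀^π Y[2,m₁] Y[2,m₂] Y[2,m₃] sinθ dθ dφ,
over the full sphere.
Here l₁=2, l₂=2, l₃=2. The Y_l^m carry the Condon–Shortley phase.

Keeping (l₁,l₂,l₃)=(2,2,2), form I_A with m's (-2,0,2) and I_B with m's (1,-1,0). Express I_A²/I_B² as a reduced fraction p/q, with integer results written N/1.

l's match ⇒ only the (l;m) 3-j factors differ between A and B.
A: triangle coeff Δ(2,2,2) = 1/630; Σ_t [2,2]: t=2:+1/8 = 1/8; (3j)²=2/35 [(2 2 2; -2 0 2)], sign=+1
B: triangle coeff Δ(2,2,2) = 1/630; Σ_t [0,1]: t=0:+1/2 t=1:−1/4 = 1/4; (3j)²=1/70 [(2 2 2; 1 -1 0)], sign=+1
I_A²/I_B² = (2/35)/(1/70) = 4/1

4/1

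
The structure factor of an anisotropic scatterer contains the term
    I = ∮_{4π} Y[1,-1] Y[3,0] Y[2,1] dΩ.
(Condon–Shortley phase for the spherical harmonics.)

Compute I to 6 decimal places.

Checks pass: Σm=0; 6 even; l₃=2∈[2,4].
(2·1+1)(2·3+1)(2·2+1) = 105
Δ: 2! 0! 4! / 7! → 1/105
sum: t=1:−1/4 = -1/4
3j²(1 3 2; 0 0 0) = Δ·Π!·Σ² = 3/35  (sign -1)
sum: t=2:+1/12 = 1/12
3j²(1 3 2; -1 0 1) = Δ·Π!·Σ² = 1/35  (sign -1)
combine: 4πI² = 105·3/35·1/35 = 9/35
take √, sign +1: I = 0.14304817

0.143048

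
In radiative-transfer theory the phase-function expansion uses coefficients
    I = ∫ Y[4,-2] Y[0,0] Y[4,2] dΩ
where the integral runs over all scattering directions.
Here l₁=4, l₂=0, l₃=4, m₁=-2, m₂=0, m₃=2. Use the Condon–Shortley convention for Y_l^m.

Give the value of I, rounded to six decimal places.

Rules hold: Σm=0, L=8 even, 4≤4≤4.
N = 9·1·9 = 81
Δ = 0!·8!·0!/9! = 1/9
Racah Σ t=0..0: t=0:+1/576 = 1/576
⇒ 3j(4 0 4; 0 0 0)² = 1/9, sgn +1
Racah Σ t=0..0: t=0:+1/1440 = 1/1440
⇒ 3j(4 0 4; -2 0 2)² = 1/9, sgn +1
4πI² = N·(3j₀)²·(3jₘ)² = 1/1
I = +1·√(1/4π) = 0.28209479

0.282095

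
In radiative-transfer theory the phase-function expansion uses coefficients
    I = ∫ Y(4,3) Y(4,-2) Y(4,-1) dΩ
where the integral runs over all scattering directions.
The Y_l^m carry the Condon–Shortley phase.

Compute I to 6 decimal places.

m-sum 0 ✓  L=12 even ✓  0≤4≤8 ✓
Π(2lᵢ+1) = 9×9×9 = 729
triangle coeff Δ(4,4,4) = 1/450450
Σ_t [0,4]: t=0:+1/13824 t=1:−1/216 t=2:+1/64 t=3:−1/216 t=4:+1/13824 = 5/768
(3j)²=18/1001 [(4 4 4; 0 0 0)], sign=+1
Σ_t [0,1]: t=0:+1/576 t=1:−1/864 = 1/1728
(3j)²=5/1287 [(4 4 4; 3 -2 -1)], sign=-1
⇒ 4πI² = 7290/143143
I = (-1)√(7290/143143/(4π)) = -0.06366105

-0.063661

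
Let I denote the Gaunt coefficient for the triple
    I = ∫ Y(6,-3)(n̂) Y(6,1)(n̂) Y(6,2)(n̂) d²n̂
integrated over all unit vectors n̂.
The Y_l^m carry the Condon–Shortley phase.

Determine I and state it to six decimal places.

-0.055657

Rules hold: Σm=0, L=18 even, 0≤6≤12.
N = 13·13·13 = 2197
Δ = 6!·6!·6!/19! = 1/325909584
Racah Σ t=0..6: t=0:+1/373248000 t=1:−1/1728000 t=2:+1/110592 t=3:−1/46656 t=4:+1/110592 t=5:−1/1728000 t=6:+1/373248000 = -7/1555200
⇒ 3j(6 6 6; 0 0 0)² = 400/46189, sgn -1
Racah Σ t=3..6: t=3:−1/1244160 t=4:+1/207360 t=5:−1/276480 t=6:+1/3110400 = 1/1382400
⇒ 3j(6 6 6; -3 1 2)² = 189/92378, sgn +1
4πI² = N·(3j₀)²·(3jₘ)² = 491400/12623809
I = -1·√(0.0389264/4π) = -0.05565670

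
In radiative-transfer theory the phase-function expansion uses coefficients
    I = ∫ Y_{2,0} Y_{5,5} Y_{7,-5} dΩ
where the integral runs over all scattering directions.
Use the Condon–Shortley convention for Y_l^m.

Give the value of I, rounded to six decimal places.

m-sum 0 ✓  L=14 even ✓  3≤7≤7 ✓
Π(2lᵢ+1) = 5×11×15 = 825
triangle coeff Δ(2,5,7) = 1/15015
Σ_t [0,0]: t=0:+1/57600 = 1/57600
(3j)²=21/715 [(2 5 7; 0 0 0)], sign=-1
Σ_t [0,0]: t=0:+1/14515200 = 1/14515200
(3j)²=2/455 [(2 5 7; 0 5 -5)], sign=+1
⇒ 4πI² = 18/169
I = (-1)√(18/169/(4π)) = -0.09206360

-0.092064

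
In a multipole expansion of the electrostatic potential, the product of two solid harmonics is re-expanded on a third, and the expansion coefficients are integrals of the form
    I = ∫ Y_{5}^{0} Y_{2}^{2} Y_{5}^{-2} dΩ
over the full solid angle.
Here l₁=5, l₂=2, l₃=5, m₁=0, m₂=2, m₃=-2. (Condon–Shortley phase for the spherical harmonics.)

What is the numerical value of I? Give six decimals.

m-sum 0 ✓  L=12 even ✓  3≤5≤7 ✓
Π(2lᵢ+1) = 11×5×11 = 605
triangle coeff Δ(5,2,5) = 1/38610
Σ_t [0,2]: t=0:+1/2880 t=1:−1/576 t=2:+1/2880 = -1/960
(3j)²=10/429 [(5 2 5; 0 0 0)], sign=+1
Σ_t [2,2]: t=2:+1/2880 = 1/2880
(3j)²=14/429 [(5 2 5; 0 2 -2)], sign=-1
⇒ 4πI² = 700/1521
I = (-1)√(700/1521/(4π)) = -0.19137248

-0.191372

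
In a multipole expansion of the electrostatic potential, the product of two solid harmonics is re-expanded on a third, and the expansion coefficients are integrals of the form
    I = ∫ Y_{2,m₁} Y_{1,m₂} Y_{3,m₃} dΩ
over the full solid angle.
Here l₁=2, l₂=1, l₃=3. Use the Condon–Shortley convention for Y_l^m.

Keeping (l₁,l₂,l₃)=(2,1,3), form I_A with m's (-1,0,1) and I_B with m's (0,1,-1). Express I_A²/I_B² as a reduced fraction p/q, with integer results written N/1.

4/3

Shared (l₁,l₂,l₃)=(2,1,3): N and (l;000)² cancel in I_A²/I_B².
A: Δ = 0!·4!·2!/7! = 1/105; Racah Σ t=0..0: t=0:+1/6 = 1/6; ⇒ 3j(2 1 3; -1 0 1)² = 8/105, sgn +1
B: Δ = 0!·4!·2!/7! = 1/105; Racah Σ t=0..0: t=0:+1/8 = 1/8; ⇒ 3j(2 1 3; 0 1 -1)² = 2/35, sgn +1
I_A²/I_B² = (8/105)/(2/35) = 4/3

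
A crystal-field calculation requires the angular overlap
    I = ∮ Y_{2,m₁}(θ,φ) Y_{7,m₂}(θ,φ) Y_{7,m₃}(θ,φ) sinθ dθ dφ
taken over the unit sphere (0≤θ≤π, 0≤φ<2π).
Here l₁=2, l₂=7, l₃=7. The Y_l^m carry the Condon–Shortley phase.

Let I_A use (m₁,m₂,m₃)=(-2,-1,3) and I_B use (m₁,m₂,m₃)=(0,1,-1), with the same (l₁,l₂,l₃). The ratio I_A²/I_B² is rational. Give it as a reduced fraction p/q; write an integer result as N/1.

Same 2,7,7: normalisation and zero-m 3j drop out of the ratio.
A: Δ: 2! 2! 12! / 17! → 1/185640; sum: t=2:+1/3870720 = 1/3870720; 3j²(2 7 7; -2 -1 3) = Δ·Π!·Σ² = 135/6188  (sign +1)
B: Δ: 2! 2! 12! / 17! → 1/185640; sum: t=0:+1/3870720 t=1:−1/604800 t=2:+1/2073600 = -53/58060800; 3j²(2 7 7; 0 1 -1) = Δ·Π!·Σ² = 2809/185640  (sign -1)
I_A²/I_B² = (135/6188)/(2809/185640) = 4050/2809

4050/2809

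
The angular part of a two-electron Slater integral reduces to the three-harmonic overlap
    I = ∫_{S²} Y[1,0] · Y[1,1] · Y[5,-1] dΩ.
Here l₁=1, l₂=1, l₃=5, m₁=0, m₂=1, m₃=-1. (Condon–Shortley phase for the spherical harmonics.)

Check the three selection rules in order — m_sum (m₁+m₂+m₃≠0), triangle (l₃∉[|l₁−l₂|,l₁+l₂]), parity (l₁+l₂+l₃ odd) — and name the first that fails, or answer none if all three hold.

triangle

m₁+m₂+m₃ = 0 + 1 − 1 = 0  ✓
triangle: |1−1|=0 ≤ l₃=5 ≤ 1+1=2  ✗
parity: l₁+l₂+l₃ = 7 is odd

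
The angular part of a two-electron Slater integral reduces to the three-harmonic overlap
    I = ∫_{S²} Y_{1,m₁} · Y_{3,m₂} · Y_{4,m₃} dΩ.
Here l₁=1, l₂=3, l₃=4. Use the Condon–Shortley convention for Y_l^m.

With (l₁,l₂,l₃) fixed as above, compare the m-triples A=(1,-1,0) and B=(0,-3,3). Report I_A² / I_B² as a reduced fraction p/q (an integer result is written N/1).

Shared (l₁,l₂,l₃)=(1,3,4): N and (l;000)² cancel in I_A²/I_B².
A: Δ = 0!·2!·6!/9! = 1/252; Racah Σ t=0..0: t=0:+1/96 = 1/96; ⇒ 3j(1 3 4; 1 -1 0)² = 1/42, sgn +1
B: Δ = 0!·2!·6!/9! = 1/252; Racah Σ t=0..0: t=0:+1/720 = 1/720; ⇒ 3j(1 3 4; 0 -3 3)² = 1/36, sgn -1
I_A²/I_B² = (1/42)/(1/36) = 6/7

6/7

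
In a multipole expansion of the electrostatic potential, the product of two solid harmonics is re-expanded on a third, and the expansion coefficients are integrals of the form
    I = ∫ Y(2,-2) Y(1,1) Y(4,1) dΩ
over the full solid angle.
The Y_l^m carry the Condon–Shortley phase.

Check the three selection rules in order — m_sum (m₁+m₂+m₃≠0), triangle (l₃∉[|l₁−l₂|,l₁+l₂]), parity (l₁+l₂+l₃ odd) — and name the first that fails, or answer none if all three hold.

triangle

Σmᵢ = 0  ✓
l₃∈[|l₁−l₂|,l₁+l₂]=[1,3], have l₃=4  ✗
Σlᵢ = 7 ⇒ odd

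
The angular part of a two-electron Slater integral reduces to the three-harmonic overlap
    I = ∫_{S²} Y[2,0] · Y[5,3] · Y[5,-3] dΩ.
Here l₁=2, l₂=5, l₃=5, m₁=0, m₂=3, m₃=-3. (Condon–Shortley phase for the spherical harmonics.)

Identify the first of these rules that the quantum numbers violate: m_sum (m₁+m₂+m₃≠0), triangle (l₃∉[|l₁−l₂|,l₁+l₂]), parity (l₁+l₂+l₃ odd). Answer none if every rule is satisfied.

m₁+m₂+m₃ = 0 + 3 − 3 = 0  ✓
triangle: |2−5|=3 ≤ l₃=5 ≤ 2+5=7  ✓
parity: l₁+l₂+l₃ = 12 is even  ✓

none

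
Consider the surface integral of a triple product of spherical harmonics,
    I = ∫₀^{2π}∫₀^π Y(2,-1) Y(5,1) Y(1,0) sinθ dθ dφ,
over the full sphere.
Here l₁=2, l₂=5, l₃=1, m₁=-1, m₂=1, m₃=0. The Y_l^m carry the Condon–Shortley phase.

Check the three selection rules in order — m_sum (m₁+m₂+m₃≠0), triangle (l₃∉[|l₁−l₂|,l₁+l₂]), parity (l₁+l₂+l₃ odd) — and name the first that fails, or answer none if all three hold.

m₁+m₂+m₃ = -1 + 1 + 0 = 0  ✓
triangle: |2−5|=3 ≤ l₃=1 ≤ 2+5=7  ✗
parity: l₁+l₂+l₃ = 8 is even

triangle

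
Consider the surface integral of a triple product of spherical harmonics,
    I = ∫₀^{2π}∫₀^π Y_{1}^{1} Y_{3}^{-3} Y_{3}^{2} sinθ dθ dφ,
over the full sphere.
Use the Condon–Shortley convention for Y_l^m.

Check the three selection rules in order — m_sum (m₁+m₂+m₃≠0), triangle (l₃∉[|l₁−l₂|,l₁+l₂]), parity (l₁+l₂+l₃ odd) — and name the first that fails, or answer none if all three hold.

parity

azimuthal sum: 1 − 3 + 2 = 0  ✓
2 ≤ 3 ≤ 4 (triangle on l)  ✓
L = 1 + 3 + 3 = 7 (odd)  ✗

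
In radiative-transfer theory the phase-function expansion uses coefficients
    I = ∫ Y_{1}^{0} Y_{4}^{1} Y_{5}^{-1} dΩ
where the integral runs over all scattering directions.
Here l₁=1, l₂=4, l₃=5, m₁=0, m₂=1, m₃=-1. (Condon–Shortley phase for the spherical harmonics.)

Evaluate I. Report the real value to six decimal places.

m-sum 0 ✓  L=10 even ✓  3≤5≤5 ✓
Π(2lᵢ+1) = 3×9×11 = 297
triangle coeff Δ(1,4,5) = 1/495
Σ_t [0,0]: t=0:+1/576 = 1/576
(3j)²=5/99 [(1 4 5; 0 0 0)], sign=-1
Σ_t [0,0]: t=0:+1/720 = 1/720
(3j)²=8/165 [(1 4 5; 0 1 -1)], sign=+1
⇒ 4πI² = 8/11
I = (-1)√(8/11/(4π)) = -0.24057125

-0.240571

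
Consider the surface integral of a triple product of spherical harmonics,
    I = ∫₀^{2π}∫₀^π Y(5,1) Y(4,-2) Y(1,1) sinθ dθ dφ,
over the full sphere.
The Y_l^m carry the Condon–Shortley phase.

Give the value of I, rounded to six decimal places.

-0.120286

Rules hold: Σm=0, L=10 even, 1≤1≤9.
N = 11·9·3 = 297
Δ = 8!·2!·0!/11! = 1/495
Racah Σ t=4..4: t=4:+1/576 = 1/576
⇒ 3j(5 4 1; 0 0 0)² = 5/99, sgn -1
Racah Σ t=2..2: t=2:+1/2880 = 1/2880
⇒ 3j(5 4 1; 1 -2 1)² = 2/165, sgn +1
4πI² = N·(3j₀)²·(3jₘ)² = 2/11
I = -1·√(0.181818/4π) = -0.12028562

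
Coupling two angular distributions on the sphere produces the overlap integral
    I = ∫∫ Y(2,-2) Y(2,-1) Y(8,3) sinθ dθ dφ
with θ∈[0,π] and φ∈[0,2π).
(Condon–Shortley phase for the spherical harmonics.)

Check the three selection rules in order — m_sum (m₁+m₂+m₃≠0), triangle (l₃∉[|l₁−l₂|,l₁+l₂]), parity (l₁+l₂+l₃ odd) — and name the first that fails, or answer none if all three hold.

triangle

m₁+m₂+m₃ = -2 − 1 + 3 = 0  ✓
triangle: |2−2|=0 ≤ l₃=8 ≤ 2+2=4  ✗
parity: l₁+l₂+l₃ = 12 is even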